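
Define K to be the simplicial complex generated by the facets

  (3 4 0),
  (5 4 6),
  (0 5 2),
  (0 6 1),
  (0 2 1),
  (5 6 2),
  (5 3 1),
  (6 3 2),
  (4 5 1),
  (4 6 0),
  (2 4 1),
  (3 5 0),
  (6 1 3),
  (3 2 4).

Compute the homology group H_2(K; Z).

Take the total order 0 < 1 < 2 < 3 < 4 < 5 < 6 on the vertex set. Then K (dimension 2) consists of the simplices:

  0-simplices (7): [0], [1], [2], [3], [4], [5], [6]
  1-simplices (21): [0,1], [0,2], [0,3], [0,4], [0,5], [0,6], [1,2], [1,3], [1,4], [1,5], [1,6], [2,3], [2,4], [2,5], [2,6], [3,4], [3,5], [3,6], [4,5], [4,6], [5,6]
  2-simplices (14): [0,1,2], [0,1,6], [0,2,5], [0,3,4], [0,3,5], [0,4,6], [1,2,4], [1,3,5], [1,3,6], [1,4,5], [2,3,4], [2,3,6], [2,5,6], [4,5,6]

so the chain groups are C_0 ≅ Z^7, C_1 ≅ Z^21, C_2 ≅ Z^14.

The boundary map ∂_1: C_1 → C_0 sends each edge [p,q] (with p < q) to q − p.
The 7×21 boundary matrix has rank 6 and Smith normal form diag(1,1,1,1,1,1).

∂_2: C_2 → C_1 sends each 2-simplex [p,q,r] to [q,r] − [p,r] + [p,q]. For instance
  ∂[2,3,4] = [3,4] − [2,4] + [2,3],
  ∂[0,1,2] = [1,2] − [0,2] + [0,1].
The resulting 21×14 matrix has rank 13, and its Smith normal form has invariant factors (1,1,1,1,1,1,1,1,1,1,1,1,1).

From H_k ≅ ker(∂_k) / im(∂_{k+1}) we obtain:

  H_2: rank ker ∂_2 − rank ∂_3 = (14 − 13) − 0 = 1, and there is no ∂_3, so H_2 = Z.

H_2 ≅ Z.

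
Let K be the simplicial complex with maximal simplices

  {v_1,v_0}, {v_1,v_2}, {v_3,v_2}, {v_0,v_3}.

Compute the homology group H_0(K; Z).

H_0 = Z.

Take the total order v_0 < v_1 < v_2 < v_3 on the vertex set. Then K (dimension 1) consists of the simplices:

  0-simplices (4): [v_0], [v_1], [v_2], [v_3]
  1-simplices (4): [v_0,v_1], [v_0,v_3], [v_1,v_2], [v_2,v_3]

Hence C_0 ≅ Z^4, C_1 ≅ Z^4.

The boundary map ∂_1: C_1 → C_0 is given by ∂[p,q] = [q] − [p]. For instance
  ∂[v_2,v_3] = [v_3] − [v_2].
As a 4×4 matrix over Z this has rank 3, with invariant factors (1,1,1).

Computing H_k = (kernel of ∂_k) / (image of ∂_{k+1}):

  H_0: rank C_0 − rank ∂_1 = 4 − 3 = 1, and the invariant factors of ∂_1 are all 1, so H_0 = Z.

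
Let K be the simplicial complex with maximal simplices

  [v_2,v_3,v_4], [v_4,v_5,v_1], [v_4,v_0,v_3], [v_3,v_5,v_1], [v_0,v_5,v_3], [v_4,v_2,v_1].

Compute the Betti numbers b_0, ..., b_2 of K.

b_0 = 1, b_1 = 1, b_2 = 0.

K has 6 vertices, 12 edges, 6 triangles.
rank ∂_0 = 0, rank ∂_1 = 5 ⇒ b_0 = 6 − 0 − 5 = 1; all invariant factors of ∂_1 are 1 so no torsion. So H_0 ≅ Z.
rank ∂_1 = 5, rank ∂_2 = 6 ⇒ b_1 = 12 − 5 − 6 = 1; all invariant factors of ∂_2 are 1 so no torsion. So H_1 ≅ Z.
rank ∂_2 = 6, rank ∂_3 = 0 ⇒ b_2 = 6 − 6 − 0 = 0. So H_2 ≅ 0.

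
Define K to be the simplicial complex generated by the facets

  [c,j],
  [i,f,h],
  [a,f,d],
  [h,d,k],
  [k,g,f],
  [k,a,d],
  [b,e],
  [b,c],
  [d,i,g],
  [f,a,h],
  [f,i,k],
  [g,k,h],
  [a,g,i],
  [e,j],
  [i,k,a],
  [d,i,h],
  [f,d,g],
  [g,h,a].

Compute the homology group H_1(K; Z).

H_1 = Z^3.

Order the vertices as a < b < c < d < e < f < g < h < i < j < k. Listing each simplex with vertices in this order, K has dimension 2 with simplices:

  0-simplices (11): a, b, c, d, e, f, g, h, i, j, k
  1-simplices (25): ad, af, ag, ah, ai, ak, bc, be, cj, df, dg, dh, di, dk, ej, fg, fh, fi, fk, gh, gi, gk, hi, hk, ik
  2-simplices (14): adf, adk, afh, agh, agi, aik, dfg, dgi, dhi, dhk, fgk, fhi, fik, ghk

giving chain groups C_0 ≅ Z^11, C_1 ≅ Z^25, C_2 ≅ Z^14.

Boundary ∂_1: C_1 → C_0 sends each edge [p,q] (with p < q) to q − p. For instance
  ∂ad = d − a.
The 11×25 boundary matrix has rank 9 and Smith normal form diag(1,1,1,1,1,1,1,1,1).

∂_2: C_2 → C_1 maps a triangle to the signed sum of its edges. For instance
  ∂fgk = gk − fk + fg,
  ∂aik = ik − ak + ai.
As a 25×14 matrix over Z this has rank 13, with invariant factors (1,1,1,1,1,1,1,1,1,1,1,1,1).

Computing H_k = (kernel of ∂_k) / (image of ∂_{k+1}):

  H_1: rank ker ∂_1 − rank ∂_2 = (25 − 9) − 13 = 3, and the invariant factors of ∂_2 are all 1, so H_1 ≅ Z^3.

(K is a triangulation of the disjoint union of the torus T^2 and the circle S^1.)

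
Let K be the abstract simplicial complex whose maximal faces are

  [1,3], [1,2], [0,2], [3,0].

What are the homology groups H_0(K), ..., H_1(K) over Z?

H_0 = Z,  H_1 = Z.

Order the vertices as 0 < 1 < 2 < 3. Listing each simplex with vertices in this order, K has dimension 1 with simplices:

  0-simplices (4): [0], [1], [2], [3]
  1-simplices (4): [0,2], [0,3], [1,2], [1,3]

Hence C_0 ≅ Z^4, C_1 ≅ Z^4.

Boundary ∂_1: C_1 → C_0 sends each edge [p,q] (with p < q) to q − p.
This gives a 4×4 integer matrix of rank 3; reducing to Smith normal form yields diagonal entries (1,1,1).

From H_k ≅ ker(∂_k) / im(∂_{k+1}) we obtain:

  H_0: rank C_0 − rank ∂_1 = 4 − 3 = 1, and the invariant factors of ∂_1 are all 1, so H_0 = Z.
  H_1: rank ker ∂_1 − rank ∂_2 = (4 − 3) − 0 = 1, and there is no ∂_2, so H_1 = Z.

(K is a triangulation of the circle S^1.)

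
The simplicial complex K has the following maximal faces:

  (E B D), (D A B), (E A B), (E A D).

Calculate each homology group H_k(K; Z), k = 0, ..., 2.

H_0 = Z,  H_1 = 0,  H_2 = Z.

We work with the vertex ordering A < B < D < E. The simplices of K, each written with vertices in increasing order, are:

  0-simplices (4): A, B, D, E
  1-simplices (6): AB, AD, AE, BD, BE, DE
  2-simplices (4): ABD, ABE, ADE, BDE

giving chain groups C_0 ≅ Z^4, C_1 ≅ Z^6, C_2 ≅ Z^4.

Boundary ∂_1: C_1 → C_0 sends each edge [p,q] (with p < q) to q − p.
The resulting 4×6 matrix has rank 3, and its Smith normal form has invariant factors (1,1,1).

The boundary map ∂_2: C_2 → C_1 maps a triangle to the signed sum of its edges. For instance
  ∂BDE = DE − BE + BD,
  ∂ABD = BD − AD + AB.
As a 6×4 matrix over Z this has rank 3, with invariant factors (1,1,1).

Computing H_k = (kernel of ∂_k) / (image of ∂_{k+1}):

  H_0: rank C_0 − rank ∂_1 = 4 − 3 = 1, and the invariant factors of ∂_1 are all 1, so H_0 = Z.
  H_1: rank ker ∂_1 − rank ∂_2 = (6 − 3) − 3 = 0, and the invariant factors of ∂_2 are all 1, so H_1 = 0.
  H_2: rank ker ∂_2 − rank ∂_3 = (4 − 3) − 0 = 1, and there is no ∂_3, so H_2 = Z.

(K is a triangulation of the 2-sphere S^2.)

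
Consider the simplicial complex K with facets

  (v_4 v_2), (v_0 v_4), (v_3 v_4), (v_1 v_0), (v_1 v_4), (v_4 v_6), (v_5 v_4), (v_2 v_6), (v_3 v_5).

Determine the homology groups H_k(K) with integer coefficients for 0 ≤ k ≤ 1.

H_0 = Z,  H_1 = Z^3.

Order the vertices as v_0 < v_1 < v_2 < v_3 < v_4 < v_5 < v_6. Listing each simplex with vertices in this order, K has dimension 1 with simplices:

  0-simplices (7): [v_0], [v_1], [v_2], [v_3], [v_4], [v_5], [v_6]
  1-simplices (9): [v_0,v_1], [v_0,v_4], [v_1,v_4], [v_2,v_4], [v_2,v_6], [v_3,v_4], [v_3,v_5], [v_4,v_5], [v_4,v_6]

Hence C_0 ≅ Z^7, C_1 ≅ Z^9.

The boundary map ∂_1: C_1 → C_0 maps an edge to its endpoints' difference, ∂[p,q] = q − p. For instance
  ∂[v_2,v_6] = [v_6] − [v_2].
The resulting 7×9 matrix has rank 6, and its Smith normal form has invariant factors (1,1,1,1,1,1).

Computing H_k = (kernel of ∂_k) / (image of ∂_{k+1}):

  H_0: rank C_0 − rank ∂_1 = 7 − 6 = 1, and the invariant factors of ∂_1 are all 1, so H_0 = Z.
  H_1: rank ker ∂_1 − rank ∂_2 = (9 − 6) − 0 = 3, and there is no ∂_2, so H_1 = Z^3.

As a check, the Euler characteristic is 7 − 9 = -2, which agrees with 1 − 3 = -2.
(K is a triangulation of a wedge of 3 circles.)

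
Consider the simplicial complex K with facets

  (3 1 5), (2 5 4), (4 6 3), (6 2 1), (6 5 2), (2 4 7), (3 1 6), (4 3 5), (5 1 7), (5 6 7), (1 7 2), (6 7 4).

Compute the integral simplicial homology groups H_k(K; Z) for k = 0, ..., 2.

H_0 ≅ Z,  H_1 ≅ Z/2Z,  H_2 = 0.

We work with the vertex ordering 1 < 2 < 3 < 4 < 5 < 6 < 7. The simplices of K, each written with vertices in increasing order, are:

  0-simplices (7): [1], [2], [3], [4], [5], [6], [7]
  1-simplices (18): [1,2], [1,3], [1,5], [1,6], [1,7], [2,4], [2,5], [2,6], [2,7], [3,4], [3,5], [3,6], [4,5], [4,6], [4,7], [5,6], [5,7], [6,7]
  2-simplices (12): [1,2,6], [1,2,7], [1,3,5], [1,3,6], [1,5,7], [2,4,5], [2,4,7], [2,5,6], [3,4,5], [3,4,6], [4,6,7], [5,6,7]

Hence C_0 ≅ Z^7, C_1 ≅ Z^18, C_2 ≅ Z^12.

∂_1: C_1 → C_0 maps an edge to its endpoints' difference, ∂[p,q] = q − p. For instance
  ∂[3,4] = [4] − [3].
The resulting 7×18 matrix has rank 6, and its Smith normal form has invariant factors (1,1,1,1,1,1).

∂_2: C_2 → C_1 acts by ∂[p,q,r] = [q,r] − [p,r] + [p,q]. For instance
  ∂[1,5,7] = [5,7] − [1,7] + [1,5],
  ∂[2,5,6] = [5,6] − [2,6] + [2,5].
The 18×12 boundary matrix has rank 12 and Smith normal form diag(1,1,1,1,1,1,1,1,1,1,1,2).

Now H_k = ker ∂_k / im ∂_{k+1}, so:

  H_0: rank C_0 − rank ∂_1 = 7 − 6 = 1, and the invariant factors of ∂_1 are all 1, so H_0 = Z.
  H_1: rank ker ∂_1 − rank ∂_2 = (18 − 6) − 12 = 0, and ∂_2 has invariant factor 2 > 1, so H_1 = Z/2Z.
  H_2: rank ker ∂_2 − rank ∂_3 = (12 − 12) − 0 = 0, and there is no ∂_3, so H_2 = 0.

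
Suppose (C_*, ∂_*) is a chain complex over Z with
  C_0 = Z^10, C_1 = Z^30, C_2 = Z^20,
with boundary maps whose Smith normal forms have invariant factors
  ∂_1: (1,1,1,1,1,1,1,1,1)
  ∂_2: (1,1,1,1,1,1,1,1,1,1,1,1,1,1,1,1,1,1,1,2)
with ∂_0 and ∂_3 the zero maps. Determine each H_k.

H_0: b_0 = 10 − 0 − 9 = 1; torsion from ∂_1 factors > 1: none. So H_0 ≅ Z.
H_1: b_1 = 30 − 9 − 20 = 1; torsion from ∂_2 factors > 1: [2]. So H_1 ≅ Z ⊕ Z/2Z.
H_2: b_2 = 20 − 20 − 0 = 0; torsion from ∂_3 factors > 1: none. So H_2 ≅ 0.

H_0 ≅ Z,  H_1 ≅ Z ⊕ Z/2Z,  H_2 = 0.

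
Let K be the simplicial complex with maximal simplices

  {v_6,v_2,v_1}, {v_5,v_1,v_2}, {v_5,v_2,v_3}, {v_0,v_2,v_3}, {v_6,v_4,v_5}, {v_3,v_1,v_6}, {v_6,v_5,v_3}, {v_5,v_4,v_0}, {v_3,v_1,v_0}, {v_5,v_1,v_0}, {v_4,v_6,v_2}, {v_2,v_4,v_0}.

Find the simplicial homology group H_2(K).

K has 7 vertices, 18 edges, 12 triangles.
rank ∂_2 = 12, rank ∂_3 = 0 ⇒ b_2 = 12 − 12 − 0 = 0. So H_2 = 0.

H_2 ≅ 0.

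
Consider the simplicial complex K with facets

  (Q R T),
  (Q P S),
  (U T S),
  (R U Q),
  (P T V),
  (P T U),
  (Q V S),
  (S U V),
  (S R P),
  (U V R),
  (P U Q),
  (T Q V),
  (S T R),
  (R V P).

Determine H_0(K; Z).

H_0 = Z.

Order the vertices as P < Q < R < S < T < U < V. Listing each simplex with vertices in this order, K has dimension 2 with simplices:

  0-simplices (7): P, Q, R, S, T, U, V
  1-simplices (21): PQ, PR, PS, PT, PU, PV, QR, QS, QT, QU, QV, RS, RT, RU, RV, ST, SU, SV, TU, TV, UV
  2-simplices (14): PQS, PQU, PRS, PRV, PTU, PTV, QRT, QRU, QSV, QTV, RST, RUV, STU, SUV

giving chain groups C_0 ≅ Z^7, C_1 ≅ Z^21, C_2 ≅ Z^14.

Boundary ∂_1: C_1 → C_0 maps an edge to its endpoints' difference, ∂[p,q] = q − p.
This gives a 7×21 integer matrix of rank 6; reducing to Smith normal form yields diagonal entries (1,1,1,1,1,1).

Boundary ∂_2: C_2 → C_1 maps a triangle to the signed sum of its edges. For instance
  ∂RST = ST − RT + RS,
  ∂QSV = SV − QV + QS.
This gives a 21×14 integer matrix of rank 13; reducing to Smith normal form yields diagonal entries (1,1,1,1,1,1,1,1,1,1,1,1,1).

Now H_k = ker ∂_k / im ∂_{k+1}, so:

  H_0: rank C_0 − rank ∂_1 = 7 − 6 = 1, and the invariant factors of ∂_1 are all 1, so H_0 ≅ Z.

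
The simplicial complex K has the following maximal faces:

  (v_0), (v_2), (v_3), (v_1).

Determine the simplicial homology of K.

H_0 = Z^4.

Order the vertices as v_0 < v_1 < v_2 < v_3. Listing each simplex with vertices in this order, K has dimension 0 with simplices:

  0-simplices (4): [v_0], [v_1], [v_2], [v_3]

giving chain groups C_0 ≅ Z^4.

Computing H_k = (kernel of ∂_k) / (image of ∂_{k+1}):

  H_0: rank C_0 − rank ∂_1 = 4 − 0 = 4, and there is no ∂_1, so H_0 = Z^4.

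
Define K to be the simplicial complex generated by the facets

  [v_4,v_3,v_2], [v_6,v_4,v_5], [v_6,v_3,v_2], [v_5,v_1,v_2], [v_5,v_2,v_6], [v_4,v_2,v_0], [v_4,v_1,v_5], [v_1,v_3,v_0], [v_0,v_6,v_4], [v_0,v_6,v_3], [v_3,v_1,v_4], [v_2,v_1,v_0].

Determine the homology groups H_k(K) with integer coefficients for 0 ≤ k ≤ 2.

Take the total order v_0 < v_1 < v_2 < v_3 < v_4 < v_5 < v_6 on the vertex set. Then K (dimension 2) consists of the simplices:

  0-simplices (7): [v_0], [v_1], [v_2], [v_3], [v_4], [v_5], [v_6]
  1-simplices (18): (18 of them)
  2-simplices (12): (12 of them)

giving chain groups C_0 ≅ Z^7, C_1 ≅ Z^18, C_2 ≅ Z^12.

Boundary ∂_1: C_1 → C_0 is given by ∂[p,q] = [q] − [p].
The 7×18 boundary matrix has rank 6 and Smith normal form diag(1,1,1,1,1,1).

Boundary ∂_2: C_2 → C_1 maps a triangle to the signed sum of its edges. For instance
  ∂[v_0,v_1,v_3] = [v_1,v_3] − [v_0,v_3] + [v_0,v_1],
  ∂[v_2,v_3,v_4] = [v_3,v_4] − [v_2,v_4] + [v_2,v_3].
The 18×12 boundary matrix has rank 12 and Smith normal form diag(1,1,1,1,1,1,1,1,1,1,1,2).

Reading off H_k = ker ∂_k / im ∂_{k+1}:

  H_0: rank C_0 − rank ∂_1 = 7 − 6 = 1, and the invariant factors of ∂_1 are all 1, so H_0 = Z.
  H_1: rank ker ∂_1 − rank ∂_2 = (18 − 6) − 12 = 0, and ∂_2 has invariant factor 2 > 1, so H_1 = Z/2.
  H_2: rank ker ∂_2 − rank ∂_3 = (12 − 12) − 0 = 0, and there is no ∂_3, so H_2 = 0.

H_0 = Z,  H_1 = Z/2,  H_2 = 0.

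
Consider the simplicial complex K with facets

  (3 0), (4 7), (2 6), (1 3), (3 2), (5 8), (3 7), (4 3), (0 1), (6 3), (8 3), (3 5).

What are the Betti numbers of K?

b_0 = 1, b_1 = 4.

K has 9 vertices, 12 edges.
rank ∂_0 = 0, rank ∂_1 = 8 ⇒ b_0 = 9 − 0 − 8 = 1; all invariant factors of ∂_1 are 1 so no torsion. So H_0 ≅ Z.
rank ∂_1 = 8, rank ∂_2 = 0 ⇒ b_1 = 12 − 8 − 0 = 4. So H_1 ≅ Z^4.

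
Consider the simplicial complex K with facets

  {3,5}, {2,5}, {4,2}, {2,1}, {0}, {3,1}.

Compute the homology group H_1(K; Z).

H_1 = Z.

Order the vertices as 0 < 1 < 2 < 3 < 4 < 5. Listing each simplex with vertices in this order, K has dimension 1 with simplices:

  0-simplices (6): [0], [1], [2], [3], [4], [5]
  1-simplices (5): [1,2], [1,3], [2,4], [2,5], [3,5]

giving chain groups C_0 ≅ Z^6, C_1 ≅ Z^5.

∂_1: C_1 → C_0 sends each edge [p,q] (with p < q) to q − p.
This gives a 6×5 integer matrix of rank 4; reducing to Smith normal form yields diagonal entries (1,1,1,1).

Computing H_k = (kernel of ∂_k) / (image of ∂_{k+1}):

  H_1: rank ker ∂_1 − rank ∂_2 = (5 − 4) − 0 = 1, and there is no ∂_2, so H_1 ≅ Z.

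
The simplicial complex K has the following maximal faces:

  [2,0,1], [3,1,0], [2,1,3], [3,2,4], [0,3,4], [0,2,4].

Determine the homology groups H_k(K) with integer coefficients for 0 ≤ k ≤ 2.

H_0 = Z,  H_1 = 0,  H_2 = Z.

We work with the vertex ordering 0 < 1 < 2 < 3 < 4. The simplices of K, each written with vertices in increasing order, are:

  0-simplices (5): [0], [1], [2], [3], [4]
  1-simplices (9): [0,1], [0,2], [0,3], [0,4], [1,2], [1,3], [2,3], [2,4], [3,4]
  2-simplices (6): [0,1,2], [0,1,3], [0,2,4], [0,3,4], [1,2,3], [2,3,4]

so the chain groups are C_0 ≅ Z^5, C_1 ≅ Z^9, C_2 ≅ Z^6.

The boundary map ∂_1: C_1 → C_0 maps an edge to its endpoints' difference, ∂[p,q] = q − p.
The resulting 5×9 matrix has rank 4, and its Smith normal form has invariant factors (1,1,1,1).

Boundary ∂_2: C_2 → C_1 maps a triangle to the signed sum of its edges. For instance
  ∂[2,3,4] = [3,4] − [2,4] + [2,3],
  ∂[1,2,3] = [2,3] − [1,3] + [1,2].
The 9×6 boundary matrix has rank 5 and Smith normal form diag(1,1,1,1,1).

Computing H_k = (kernel of ∂_k) / (image of ∂_{k+1}):

  H_0: rank C_0 − rank ∂_1 = 5 − 4 = 1, and the invariant factors of ∂_1 are all 1, so H_0 = Z.
  H_1: rank ker ∂_1 − rank ∂_2 = (9 − 4) − 5 = 0, and the invariant factors of ∂_2 are all 1, so H_1 = 0.
  H_2: rank ker ∂_2 − rank ∂_3 = (6 − 5) − 0 = 1, and there is no ∂_3, so H_2 = Z.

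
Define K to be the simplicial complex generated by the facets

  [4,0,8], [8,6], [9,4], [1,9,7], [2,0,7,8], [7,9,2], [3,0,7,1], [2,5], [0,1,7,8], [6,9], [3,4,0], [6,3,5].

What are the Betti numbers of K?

b_0 = 1, b_1 = 4, b_2 = 0, b_3 = 0.

Take the total order 0 < 1 < 2 < 3 < 4 < 5 < 6 < 7 < 8 < 9 on the vertex set. Then K (dimension 3) consists of the simplices:

  0-simplices (10): [0], [1], [2], [3], [4], [5], [6], [7], [8], [9]
  1-simplices (25): (25 of them)
  2-simplices (15): [0,1,3], [0,1,7], [0,1,8], [0,2,7], [0,2,8], [0,3,4], [0,3,7], [0,4,8], [0,7,8], [1,3,7], [1,7,8], [1,7,9], [2,7,8], [2,7,9], [3,5,6]
  3-simplices (3): [0,1,3,7], [0,1,7,8], [0,2,7,8]

so the chain groups are C_0 ≅ Z^10, C_1 ≅ Z^25, C_2 ≅ Z^15, C_3 ≅ Z^3.

∂_1: C_1 → C_0 is given by ∂[p,q] = [q] − [p]. For instance
  ∂[3,5] = [5] − [3].
As a 10×25 matrix over Z this has rank 9, with invariant factors (1,1,1,1,1,1,1,1,1).

Boundary ∂_2: C_2 → C_1 sends each 2-simplex [p,q,r] to [q,r] − [p,r] + [p,q]. For instance
  ∂[0,7,8] = [7,8] − [0,8] + [0,7],
  ∂[1,7,9] = [7,9] − [1,9] + [1,7].
The resulting 25×15 matrix has rank 12, and its Smith normal form has invariant factors (1,1,1,1,1,1,1,1,1,1,1,1).

Boundary ∂_3: C_3 → C_2 sends each 3-simplex σ to the alternating sum Σ_i (−1)^i (σ with its i-th vertex removed). For instance
  ∂[0,1,3,7] = [1,3,7] − [0,3,7] + [0,1,7] − [0,1,3],
  ∂[0,2,7,8] = [2,7,8] − [0,7,8] + [0,2,8] − [0,2,7].
As a 15×3 matrix over Z this has rank 3, with invariant factors (1,1,1).

Reading off H_k = ker ∂_k / im ∂_{k+1}:

  H_0: rank C_0 − rank ∂_1 = 10 − 9 = 1, and the invariant factors of ∂_1 are all 1, so H_0 = Z.
  H_1: rank ker ∂_1 − rank ∂_2 = (25 − 9) − 12 = 4, and the invariant factors of ∂_2 are all 1, so H_1 = Z^4.
  H_2: rank ker ∂_2 − rank ∂_3 = (15 − 12) − 3 = 0, and the invariant factors of ∂_3 are all 1, so H_2 = 0.
  H_3: rank ker ∂_3 − rank ∂_4 = (3 − 3) − 0 = 0, and there is no ∂_4, so H_3 = 0.

Hence the Betti numbers are b_0 = 1, b_1 = 4, b_2 = 0, b_3 = 0.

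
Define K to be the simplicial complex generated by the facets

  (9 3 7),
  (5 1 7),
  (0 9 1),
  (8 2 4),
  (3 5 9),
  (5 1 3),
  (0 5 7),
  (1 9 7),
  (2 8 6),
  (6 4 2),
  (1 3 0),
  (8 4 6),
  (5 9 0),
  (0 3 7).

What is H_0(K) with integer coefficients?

Fix the vertex order 0 < 1 < 2 < 3 < 4 < 5 < 6 < 7 < 8 < 9 and write every simplex with vertices in increasing order. Then dim K = 2 and the simplices of K are:

  0-simplices (10): [0], [1], [2], [3], [4], [5], [6], [7], [8], [9]
  1-simplices (21): [0,1], [0,3], [0,5], [0,7], [0,9], [1,3], [1,5], [1,7], [1,9], [2,4], [2,6], [2,8], [3,5], [3,7], [3,9], [4,6], [4,8], [5,7], [5,9], [6,8], [7,9]
  2-simplices (14): [0,1,3], [0,1,9], [0,3,7], [0,5,7], [0,5,9], [1,3,5], [1,5,7], [1,7,9], [2,4,6], [2,4,8], [2,6,8], [3,5,9], [3,7,9], [4,6,8]

giving chain groups C_0 ≅ Z^10, C_1 ≅ Z^21, C_2 ≅ Z^14.

∂_1: C_1 → C_0 is given by ∂[p,q] = [q] − [p].
This gives a 10×21 integer matrix of rank 8; reducing to Smith normal form yields diagonal entries (1,1,1,1,1,1,1,1).

∂_2: C_2 → C_1 sends each 2-simplex [p,q,r] to [q,r] − [p,r] + [p,q]. For instance
  ∂[0,3,7] = [3,7] − [0,7] + [0,3],
  ∂[0,1,9] = [1,9] − [0,9] + [0,1].
As a 21×14 matrix over Z this has rank 13, with invariant factors (1,1,1,1,1,1,1,1,1,1,1,1,2).

Computing H_k = (kernel of ∂_k) / (image of ∂_{k+1}):

  H_0: rank C_0 − rank ∂_1 = 10 − 8 = 2, and the invariant factors of ∂_1 are all 1, so H_0 ≅ Z^2.

H_0 ≅ Z^2.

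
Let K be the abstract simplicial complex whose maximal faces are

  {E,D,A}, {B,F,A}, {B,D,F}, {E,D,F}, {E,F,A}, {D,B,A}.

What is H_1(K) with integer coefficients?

H_1 = 0.

Order the vertices as A < B < D < E < F. Listing each simplex with vertices in this order, K has dimension 2 with simplices:

  0-simplices (5): A, B, D, E, F
  1-simplices (9): AB, AD, AE, AF, BD, BF, DE, DF, EF
  2-simplices (6): ABD, ABF, ADE, AEF, BDF, DEF

so the chain groups are C_0 ≅ Z^5, C_1 ≅ Z^9, C_2 ≅ Z^6.

Boundary ∂_1: C_1 → C_0 sends each edge [p,q] (with p < q) to q − p. For instance
  ∂AB = B − A.
The 5×9 boundary matrix has rank 4 and Smith normal form diag(1,1,1,1).

The boundary map ∂_2: C_2 → C_1 sends each 2-simplex [p,q,r] to [q,r] − [p,r] + [p,q]. For instance
  ∂ABD = BD − AD + AB,
  ∂ADE = DE − AE + AD.
As a 9×6 matrix over Z this has rank 5, with invariant factors (1,1,1,1,1).

Reading off H_k = ker ∂_k / im ∂_{k+1}:

  H_1: rank ker ∂_1 − rank ∂_2 = (9 − 4) − 5 = 0, and the invariant factors of ∂_2 are all 1, so H_1 ≅ 0.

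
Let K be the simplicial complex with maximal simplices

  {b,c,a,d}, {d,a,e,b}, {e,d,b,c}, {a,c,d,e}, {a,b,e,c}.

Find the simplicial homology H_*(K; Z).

H_0 = Z,  H_1 = 0,  H_2 = 0,  H_3 = Z.

K has 5 vertices, 10 edges, 10 triangles, 5 3-simplices.
rank ∂_0 = 0, rank ∂_1 = 4 ⇒ b_0 = 5 − 0 − 4 = 1; all invariant factors of ∂_1 are 1 so no torsion. So H_0 = Z.
rank ∂_1 = 4, rank ∂_2 = 6 ⇒ b_1 = 10 − 4 − 6 = 0; all invariant factors of ∂_2 are 1 so no torsion. So H_1 = 0.
rank ∂_2 = 6, rank ∂_3 = 4 ⇒ b_2 = 10 − 6 − 4 = 0; all invariant factors of ∂_3 are 1 so no torsion. So H_2 = 0.
rank ∂_3 = 4, rank ∂_4 = 0 ⇒ b_3 = 5 − 4 − 0 = 1. So H_3 = Z.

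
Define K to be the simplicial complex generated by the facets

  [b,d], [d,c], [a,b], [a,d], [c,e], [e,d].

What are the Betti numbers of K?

b_0 = 1, b_1 = 2.

K has 5 vertices, 6 edges.
rank ∂_0 = 0, rank ∂_1 = 4 ⇒ b_0 = 5 − 0 − 4 = 1; all invariant factors of ∂_1 are 1 so no torsion. So H_0 ≅ Z.
rank ∂_1 = 4, rank ∂_2 = 0 ⇒ b_1 = 6 − 4 − 0 = 2. So H_1 ≅ Z^2.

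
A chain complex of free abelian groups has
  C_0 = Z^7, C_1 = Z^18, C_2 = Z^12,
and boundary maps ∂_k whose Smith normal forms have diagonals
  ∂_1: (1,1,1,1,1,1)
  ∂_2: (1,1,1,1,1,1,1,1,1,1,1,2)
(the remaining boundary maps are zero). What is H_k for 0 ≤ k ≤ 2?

H_0: b_0 = 7 − 0 − 6 = 1; torsion from ∂_1 factors > 1: none. So H_0 = Z.
H_1: b_1 = 18 − 6 − 12 = 0; torsion from ∂_2 factors > 1: [2]. So H_1 = Z/2Z.
H_2: b_2 = 12 − 12 − 0 = 0; torsion from ∂_3 factors > 1: none. So H_2 = 0.

H_0 = Z,  H_1 = Z/2Z,  H_2 = 0.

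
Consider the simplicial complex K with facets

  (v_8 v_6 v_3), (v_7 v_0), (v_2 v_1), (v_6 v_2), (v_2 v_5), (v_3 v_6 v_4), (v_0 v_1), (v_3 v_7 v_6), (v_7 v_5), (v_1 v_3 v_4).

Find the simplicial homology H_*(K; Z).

Order the vertices as v_0 < v_1 < v_2 < v_3 < v_4 < v_5 < v_6 < v_7 < v_8. Listing each simplex with vertices in this order, K has dimension 2 with simplices:

  0-simplices (9): [v_0], [v_1], [v_2], [v_3], [v_4], [v_5], [v_6], [v_7], [v_8]
  1-simplices (15): (15 of them)
  2-simplices (4): [v_1,v_3,v_4], [v_3,v_4,v_6], [v_3,v_6,v_7], [v_3,v_6,v_8]

Hence C_0 ≅ Z^9, C_1 ≅ Z^15, C_2 ≅ Z^4.

The boundary map ∂_1: C_1 → C_0 maps an edge to its endpoints' difference, ∂[p,q] = q − p. For instance
  ∂[v_1,v_2] = [v_2] − [v_1].
This gives a 9×15 integer matrix of rank 8; reducing to Smith normal form yields diagonal entries (1,1,1,1,1,1,1,1).

∂_2: C_2 → C_1 acts by ∂[p,q,r] = [q,r] − [p,r] + [p,q]. For instance
  ∂[v_3,v_6,v_8] = [v_6,v_8] − [v_3,v_8] + [v_3,v_6],
  ∂[v_1,v_3,v_4] = [v_3,v_4] − [v_1,v_4] + [v_1,v_3].
The 15×4 boundary matrix has rank 4 and Smith normal form diag(1,1,1,1).

Reading off H_k = ker ∂_k / im ∂_{k+1}:

  H_0: rank C_0 − rank ∂_1 = 9 − 8 = 1, and the invariant factors of ∂_1 are all 1, so H_0 = Z.
  H_1: rank ker ∂_1 − rank ∂_2 = (15 − 8) − 4 = 3, and the invariant factors of ∂_2 are all 1, so H_1 = Z^3.
  H_2: rank ker ∂_2 − rank ∂_3 = (4 − 4) − 0 = 0, and there is no ∂_3, so H_2 = 0.

As a check, the Euler characteristic is 9 − 15 + 4 = -2, which agrees with 1 − 3 + 0 = -2.

H_0 = Z,  H_1 = Z^3,  H_2 = 0.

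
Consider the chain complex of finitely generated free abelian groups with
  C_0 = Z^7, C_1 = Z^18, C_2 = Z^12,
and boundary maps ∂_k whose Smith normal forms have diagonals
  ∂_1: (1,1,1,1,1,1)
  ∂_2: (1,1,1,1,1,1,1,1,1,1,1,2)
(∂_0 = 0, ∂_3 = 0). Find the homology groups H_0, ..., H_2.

H_0 = Z,  H_1 = Z/2,  H_2 = 0.

H_0: b_0 = 7 − 0 − 6 = 1; torsion from ∂_1 factors > 1: none. So H_0 = Z.
H_1: b_1 = 18 − 6 − 12 = 0; torsion from ∂_2 factors > 1: [2]. So H_1 = Z/2.
H_2: b_2 = 12 − 12 − 0 = 0; torsion from ∂_3 factors > 1: none. So H_2 = 0.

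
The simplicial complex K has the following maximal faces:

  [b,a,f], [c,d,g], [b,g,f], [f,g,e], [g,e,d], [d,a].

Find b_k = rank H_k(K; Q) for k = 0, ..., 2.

b_0 = 1, b_1 = 1, b_2 = 0.

Fix the vertex order a < b < c < d < e < f < g and write every simplex with vertices in increasing order. Then dim K = 2 and the simplices of K are:

  0-simplices (7): a, b, c, d, e, f, g
  1-simplices (12): ab, ad, af, bf, bg, cd, cg, de, dg, ef, eg, fg
  2-simplices (5): abf, bfg, cdg, deg, efg

so the chain groups are C_0 ≅ Z^7, C_1 ≅ Z^12, C_2 ≅ Z^5.

∂_1: C_1 → C_0 is given by ∂[p,q] = [q] − [p]. For instance
  ∂bg = g − b.
This gives a 7×12 integer matrix of rank 6; reducing to Smith normal form yields diagonal entries (1,1,1,1,1,1).

∂_2: C_2 → C_1 maps a triangle to the signed sum of its edges. For instance
  ∂cdg = dg − cg + cd,
  ∂abf = bf − af + ab.
This gives a 12×5 integer matrix of rank 5; reducing to Smith normal form yields diagonal entries (1,1,1,1,1).

From H_k ≅ ker(∂_k) / im(∂_{k+1}) we obtain:

  H_0: rank C_0 − rank ∂_1 = 7 − 6 = 1, and the invariant factors of ∂_1 are all 1, so H_0 = Z.
  H_1: rank ker ∂_1 − rank ∂_2 = (12 − 6) − 5 = 1, and the invariant factors of ∂_2 are all 1, so H_1 = Z.
  H_2: rank ker ∂_2 − rank ∂_3 = (5 − 5) − 0 = 0, and there is no ∂_3, so H_2 = 0.

Hence the Betti numbers are b_0 = 1, b_1 = 1, b_2 = 0.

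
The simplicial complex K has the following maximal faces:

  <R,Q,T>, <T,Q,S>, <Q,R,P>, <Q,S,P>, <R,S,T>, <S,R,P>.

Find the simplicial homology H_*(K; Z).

We work with the vertex ordering P < Q < R < S < T. The simplices of K, each written with vertices in increasing order, are:

  0-simplices (5): P, Q, R, S, T
  1-simplices (9): PQ, PR, PS, QR, QS, QT, RS, RT, ST
  2-simplices (6): PQR, PQS, PRS, QRT, QST, RST

so the chain groups are C_0 ≅ Z^5, C_1 ≅ Z^9, C_2 ≅ Z^6.

∂_1: C_1 → C_0 is given by ∂[p,q] = [q] − [p]. For instance
  ∂PS = S − P.
The 5×9 boundary matrix has rank 4 and Smith normal form diag(1,1,1,1).

∂_2: C_2 → C_1 sends each 2-simplex [p,q,r] to [q,r] − [p,r] + [p,q]. For instance
  ∂RST = ST − RT + RS,
  ∂QRT = RT − QT + QR.
The 9×6 boundary matrix has rank 5 and Smith normal form diag(1,1,1,1,1).

Now H_k = ker ∂_k / im ∂_{k+1}, so:

  H_0: rank C_0 − rank ∂_1 = 5 − 4 = 1, and the invariant factors of ∂_1 are all 1, so H_0 ≅ Z.
  H_1: rank ker ∂_1 − rank ∂_2 = (9 − 4) − 5 = 0, and the invariant factors of ∂_2 are all 1, so H_1 ≅ 0.
  H_2: rank ker ∂_2 − rank ∂_3 = (6 − 5) − 0 = 1, and there is no ∂_3, so H_2 ≅ Z.

As a check, the Euler characteristic is 5 − 9 + 6 = 2, which agrees with 1 − 0 + 1 = 2.

H_0 = Z,  H_1 = 0,  H_2 = Z.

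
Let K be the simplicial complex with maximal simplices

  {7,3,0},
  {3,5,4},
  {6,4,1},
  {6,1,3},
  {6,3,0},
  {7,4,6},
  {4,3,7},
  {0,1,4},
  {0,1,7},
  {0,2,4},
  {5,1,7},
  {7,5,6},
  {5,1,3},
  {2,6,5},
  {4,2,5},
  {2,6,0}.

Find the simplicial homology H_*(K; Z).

H_0 = Z,  H_1 = Z^2,  H_2 = Z.

We work with the vertex ordering 0 < 1 < 2 < 3 < 4 < 5 < 6 < 7. The simplices of K, each written with vertices in increasing order, are:

  0-simplices (8): [0], [1], [2], [3], [4], [5], [6], [7]
  1-simplices (24): (24 of them)
  2-simplices (16): [0,1,4], [0,1,7], [0,2,4], [0,2,6], [0,3,6], [0,3,7], [1,3,5], [1,3,6], [1,4,6], [1,5,7], [2,4,5], [2,5,6], [3,4,5], [3,4,7], [4,6,7], [5,6,7]

giving chain groups C_0 ≅ Z^8, C_1 ≅ Z^24, C_2 ≅ Z^16.

∂_1: C_1 → C_0 maps an edge to its endpoints' difference, ∂[p,q] = q − p. For instance
  ∂[1,3] = [3] − [1].
As a 8×24 matrix over Z this has rank 7, with invariant factors (1,1,1,1,1,1,1).

∂_2: C_2 → C_1 acts by ∂[p,q,r] = [q,r] − [p,r] + [p,q]. For instance
  ∂[0,3,7] = [3,7] − [0,7] + [0,3],
  ∂[5,6,7] = [6,7] − [5,7] + [5,6].
This gives a 24×16 integer matrix of rank 15; reducing to Smith normal form yields diagonal entries (1,1,1,1,1,1,1,1,1,1,1,1,1,1,1).

Computing H_k = (kernel of ∂_k) / (image of ∂_{k+1}):

  H_0: rank C_0 − rank ∂_1 = 8 − 7 = 1, and the invariant factors of ∂_1 are all 1, so H_0 ≅ Z.
  H_1: rank ker ∂_1 − rank ∂_2 = (24 − 7) − 15 = 2, and the invariant factors of ∂_2 are all 1, so H_1 ≅ Z^2.
  H_2: rank ker ∂_2 − rank ∂_3 = (16 − 15) − 0 = 1, and there is no ∂_3, so H_2 ≅ Z.

As a check, the Euler characteristic is 8 − 24 + 16 = 0, which agrees with 1 − 2 + 1 = 0.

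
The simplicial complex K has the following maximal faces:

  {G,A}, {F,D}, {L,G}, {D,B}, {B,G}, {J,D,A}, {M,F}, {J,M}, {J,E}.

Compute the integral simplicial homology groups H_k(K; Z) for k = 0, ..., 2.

H_0 = Z,  H_1 = Z^2,  H_2 = 0.

Take the total order A < B < D < E < F < G < J < L < M on the vertex set. Then K (dimension 2) consists of the simplices:

  0-simplices (9): A, B, D, E, F, G, J, L, M
  1-simplices (11): AD, AG, AJ, BD, BG, DF, DJ, EJ, FM, GL, JM
  2-simplices (1): ADJ

so the chain groups are C_0 ≅ Z^9, C_1 ≅ Z^11, C_2 ≅ Z^1.

∂_1: C_1 → C_0 is given by ∂[p,q] = [q] − [p].
The resulting 9×11 matrix has rank 8, and its Smith normal form has invariant factors (1,1,1,1,1,1,1,1).

Boundary ∂_2: C_2 → C_1 maps a triangle to the signed sum of its edges. For instance
  ∂ADJ = DJ − AJ + AD.
The resulting 11×1 matrix has rank 1, and its Smith normal form has invariant factors (1).

Now H_k = ker ∂_k / im ∂_{k+1}, so:

  H_0: rank C_0 − rank ∂_1 = 9 − 8 = 1, and the invariant factors of ∂_1 are all 1, so H_0 = Z.
  H_1: rank ker ∂_1 − rank ∂_2 = (11 − 8) − 1 = 2, and the invariant factors of ∂_2 are all 1, so H_1 = Z^2.
  H_2: rank ker ∂_2 − rank ∂_3 = (1 − 1) − 0 = 0, and there is no ∂_3, so H_2 = 0.

As a check, the Euler characteristic is 9 − 11 + 1 = -1, which agrees with 1 − 2 + 0 = -1.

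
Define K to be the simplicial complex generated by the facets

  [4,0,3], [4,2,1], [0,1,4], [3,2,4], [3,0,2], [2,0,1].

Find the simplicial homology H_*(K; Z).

We work with the vertex ordering 0 < 1 < 2 < 3 < 4. The simplices of K, each written with vertices in increasing order, are:

  0-simplices (5): [0], [1], [2], [3], [4]
  1-simplices (9): [0,1], [0,2], [0,3], [0,4], [1,2], [1,4], [2,3], [2,4], [3,4]
  2-simplices (6): [0,1,2], [0,1,4], [0,2,3], [0,3,4], [1,2,4], [2,3,4]

Hence C_0 ≅ Z^5, C_1 ≅ Z^9, C_2 ≅ Z^6.

∂_1: C_1 → C_0 maps an edge to its endpoints' difference, ∂[p,q] = q − p. For instance
  ∂[0,1] = [1] − [0].
The resulting 5×9 matrix has rank 4, and its Smith normal form has invariant factors (1,1,1,1).

∂_2: C_2 → C_1 acts by ∂[p,q,r] = [q,r] − [p,r] + [p,q]. For instance
  ∂[0,1,2] = [1,2] − [0,2] + [0,1],
  ∂[0,3,4] = [3,4] − [0,4] + [0,3].
This gives a 9×6 integer matrix of rank 5; reducing to Smith normal form yields diagonal entries (1,1,1,1,1).

Computing H_k = (kernel of ∂_k) / (image of ∂_{k+1}):

  H_0: rank C_0 − rank ∂_1 = 5 − 4 = 1, and the invariant factors of ∂_1 are all 1, so H_0 = Z.
  H_1: rank ker ∂_1 − rank ∂_2 = (9 − 4) − 5 = 0, and the invariant factors of ∂_2 are all 1, so H_1 = 0.
  H_2: rank ker ∂_2 − rank ∂_3 = (6 − 5) − 0 = 1, and there is no ∂_3, so H_2 = Z.

H_0 = Z,  H_1 = 0,  H_2 = Z.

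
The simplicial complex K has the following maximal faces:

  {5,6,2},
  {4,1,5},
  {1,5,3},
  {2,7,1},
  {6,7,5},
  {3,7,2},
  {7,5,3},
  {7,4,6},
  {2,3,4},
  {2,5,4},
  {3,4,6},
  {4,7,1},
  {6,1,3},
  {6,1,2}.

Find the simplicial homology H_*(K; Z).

H_0 ≅ Z,  H_1 ≅ Z^2,  H_2 ≅ Z.

Order the vertices as 1 < 2 < 3 < 4 < 5 < 6 < 7. Listing each simplex with vertices in this order, K has dimension 2 with simplices:

  0-simplices (7): [1], [2], [3], [4], [5], [6], [7]
  1-simplices (21): [1,2], [1,3], [1,4], [1,5], [1,6], [1,7], [2,3], [2,4], [2,5], [2,6], [2,7], [3,4], [3,5], [3,6], [3,7], [4,5], [4,6], [4,7], [5,6], [5,7], [6,7]
  2-simplices (14): [1,2,6], [1,2,7], [1,3,5], [1,3,6], [1,4,5], [1,4,7], [2,3,4], [2,3,7], [2,4,5], [2,5,6], [3,4,6], [3,5,7], [4,6,7], [5,6,7]

so the chain groups are C_0 ≅ Z^7, C_1 ≅ Z^21, C_2 ≅ Z^14.

The boundary map ∂_1: C_1 → C_0 sends each edge [p,q] (with p < q) to q − p. For instance
  ∂[3,6] = [6] − [3].
The resulting 7×21 matrix has rank 6, and its Smith normal form has invariant factors (1,1,1,1,1,1).

The boundary map ∂_2: C_2 → C_1 sends each 2-simplex [p,q,r] to [q,r] − [p,r] + [p,q]. For instance
  ∂[5,6,7] = [6,7] − [5,7] + [5,6],
  ∂[1,4,5] = [4,5] − [1,5] + [1,4].
The 21×14 boundary matrix has rank 13 and Smith normal form diag(1,1,1,1,1,1,1,1,1,1,1,1,1).

From H_k ≅ ker(∂_k) / im(∂_{k+1}) we obtain:

  H_0: rank C_0 − rank ∂_1 = 7 − 6 = 1, and the invariant factors of ∂_1 are all 1, so H_0 ≅ Z.
  H_1: rank ker ∂_1 − rank ∂_2 = (21 − 6) − 13 = 2, and the invariant factors of ∂_2 are all 1, so H_1 ≅ Z^2.
  H_2: rank ker ∂_2 − rank ∂_3 = (14 − 13) − 0 = 1, and there is no ∂_3, so H_2 ≅ Z.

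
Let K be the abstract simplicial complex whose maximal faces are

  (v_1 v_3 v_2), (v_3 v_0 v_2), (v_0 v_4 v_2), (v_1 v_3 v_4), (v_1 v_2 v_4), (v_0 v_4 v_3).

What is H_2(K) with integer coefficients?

Fix the vertex order v_0 < v_1 < v_2 < v_3 < v_4 and write every simplex with vertices in increasing order. Then dim K = 2 and the simplices of K are:

  0-simplices (5): [v_0], [v_1], [v_2], [v_3], [v_4]
  1-simplices (9): [v_0,v_2], [v_0,v_3], [v_0,v_4], [v_1,v_2], [v_1,v_3], [v_1,v_4], [v_2,v_3], [v_2,v_4], [v_3,v_4]
  2-simplices (6): [v_0,v_2,v_3], [v_0,v_2,v_4], [v_0,v_3,v_4], [v_1,v_2,v_3], [v_1,v_2,v_4], [v_1,v_3,v_4]

so the chain groups are C_0 ≅ Z^5, C_1 ≅ Z^9, C_2 ≅ Z^6.

The boundary map ∂_1: C_1 → C_0 sends each edge [p,q] (with p < q) to q − p.
This gives a 5×9 integer matrix of rank 4; reducing to Smith normal form yields diagonal entries (1,1,1,1).

∂_2: C_2 → C_1 acts by ∂[p,q,r] = [q,r] − [p,r] + [p,q]. For instance
  ∂[v_1,v_3,v_4] = [v_3,v_4] − [v_1,v_4] + [v_1,v_3],
  ∂[v_0,v_2,v_3] = [v_2,v_3] − [v_0,v_3] + [v_0,v_2].
This gives a 9×6 integer matrix of rank 5; reducing to Smith normal form yields diagonal entries (1,1,1,1,1).

From H_k ≅ ker(∂_k) / im(∂_{k+1}) we obtain:

  H_2: rank ker ∂_2 − rank ∂_3 = (6 − 5) − 0 = 1, and there is no ∂_3, so H_2 ≅ Z.

H_2 = Z.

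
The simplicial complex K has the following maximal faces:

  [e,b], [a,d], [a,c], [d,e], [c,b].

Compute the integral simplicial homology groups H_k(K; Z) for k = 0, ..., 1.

H_0 = Z,  H_1 = Z.

K has 5 vertices, 5 edges.
rank ∂_0 = 0, rank ∂_1 = 4 ⇒ b_0 = 5 − 0 − 4 = 1; all invariant factors of ∂_1 are 1 so no torsion. So H_0 = Z.
rank ∂_1 = 4, rank ∂_2 = 0 ⇒ b_1 = 5 − 4 − 0 = 1. So H_1 = Z.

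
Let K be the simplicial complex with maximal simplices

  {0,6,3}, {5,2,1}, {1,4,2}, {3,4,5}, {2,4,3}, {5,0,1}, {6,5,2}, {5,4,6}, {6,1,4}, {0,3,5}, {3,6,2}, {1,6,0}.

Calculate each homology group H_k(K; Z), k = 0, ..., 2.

Fix the vertex order 0 < 1 < 2 < 3 < 4 < 5 < 6 and write every simplex with vertices in increasing order. Then dim K = 2 and the simplices of K are:

  0-simplices (7): [0], [1], [2], [3], [4], [5], [6]
  1-simplices (18): [0,1], [0,3], [0,5], [0,6], [1,2], [1,4], [1,5], [1,6], [2,3], [2,4], [2,5], [2,6], [3,4], [3,5], [3,6], [4,5], [4,6], [5,6]
  2-simplices (12): [0,1,5], [0,1,6], [0,3,5], [0,3,6], [1,2,4], [1,2,5], [1,4,6], [2,3,4], [2,3,6], [2,5,6], [3,4,5], [4,5,6]

Hence C_0 ≅ Z^7, C_1 ≅ Z^18, C_2 ≅ Z^12.

The boundary map ∂_1: C_1 → C_0 is given by ∂[p,q] = [q] − [p]. For instance
  ∂[1,5] = [5] − [1].
The resulting 7×18 matrix has rank 6, and its Smith normal form has invariant factors (1,1,1,1,1,1).

∂_2: C_2 → C_1 sends each 2-simplex [p,q,r] to [q,r] − [p,r] + [p,q]. For instance
  ∂[2,5,6] = [5,6] − [2,6] + [2,5],
  ∂[0,1,6] = [1,6] − [0,6] + [0,1].
The 18×12 boundary matrix has rank 12 and Smith normal form diag(1,1,1,1,1,1,1,1,1,1,1,2).

Computing H_k = (kernel of ∂_k) / (image of ∂_{k+1}):

  H_0: rank C_0 − rank ∂_1 = 7 − 6 = 1, and the invariant factors of ∂_1 are all 1, so H_0 ≅ Z.
  H_1: rank ker ∂_1 − rank ∂_2 = (18 − 6) − 12 = 0, and ∂_2 has invariant factor 2 > 1, so H_1 ≅ Z/2.
  H_2: rank ker ∂_2 − rank ∂_3 = (12 − 12) − 0 = 0, and there is no ∂_3, so H_2 ≅ 0.

As a check, the Euler characteristic is 7 − 18 + 12 = 1, which agrees with 1 − 0 + 0 = 1.

H_0 ≅ Z,  H_1 ≅ Z/2,  H_2 = 0.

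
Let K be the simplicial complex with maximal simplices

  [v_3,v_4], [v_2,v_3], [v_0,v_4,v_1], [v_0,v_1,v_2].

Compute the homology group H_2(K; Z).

K has 5 vertices, 7 edges, 2 triangles.
rank ∂_2 = 2, rank ∂_3 = 0 ⇒ b_2 = 2 − 2 − 0 = 0. So H_2 = 0.

H_2 ≅ 0.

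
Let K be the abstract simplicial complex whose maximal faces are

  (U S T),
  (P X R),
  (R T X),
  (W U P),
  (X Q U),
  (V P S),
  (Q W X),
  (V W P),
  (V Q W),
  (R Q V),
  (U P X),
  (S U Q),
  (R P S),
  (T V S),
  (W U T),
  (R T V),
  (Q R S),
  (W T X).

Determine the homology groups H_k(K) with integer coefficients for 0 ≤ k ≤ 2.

Take the total order P < Q < R < S < T < U < V < W < X on the vertex set. Then K (dimension 2) consists of the simplices:

  0-simplices (9): P, Q, R, S, T, U, V, W, X
  1-simplices (27): PR, PS, PU, PV, PW, PX, QR, QS, QU, QV, QW, QX, RS, RT, RV, RX, ST, SU, SV, TU, TV, TW, TX, UW, UX, VW, WX
  2-simplices (18): PRS, PRX, PSV, PUW, PUX, PVW, QRS, QRV, QSU, QUX, QVW, QWX, RTV, RTX, STU, STV, TUW, TWX

so the chain groups are C_0 ≅ Z^9, C_1 ≅ Z^27, C_2 ≅ Z^18.

The boundary map ∂_1: C_1 → C_0 is given by ∂[p,q] = [q] − [p]. For instance
  ∂PV = V − P.
As a 9×27 matrix over Z this has rank 8, with invariant factors (1,1,1,1,1,1,1,1).

The boundary map ∂_2: C_2 → C_1 acts by ∂[p,q,r] = [q,r] − [p,r] + [p,q]. For instance
  ∂QVW = VW − QW + QV,
  ∂TWX = WX − TX + TW.
The 27×18 boundary matrix has rank 18 and Smith normal form diag(1,1,1,1,1,1,1,1,1,1,1,1,1,1,1,1,1,2).

From H_k ≅ ker(∂_k) / im(∂_{k+1}) we obtain:

  H_0: rank C_0 − rank ∂_1 = 9 − 8 = 1, and the invariant factors of ∂_1 are all 1, so H_0 ≅ Z.
  H_1: rank ker ∂_1 − rank ∂_2 = (27 − 8) − 18 = 1, and ∂_2 has invariant factor 2 > 1, so H_1 ≅ Z × Z/2.
  H_2: rank ker ∂_2 − rank ∂_3 = (18 − 18) − 0 = 0, and there is no ∂_3, so H_2 ≅ 0.

(K is a triangulation of the Klein bottle.)

H_0 = Z,  H_1 = Z × Z/2,  H_2 = 0.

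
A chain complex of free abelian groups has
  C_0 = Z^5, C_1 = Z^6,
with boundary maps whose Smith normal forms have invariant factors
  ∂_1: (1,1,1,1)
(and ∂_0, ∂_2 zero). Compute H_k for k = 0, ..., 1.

H_0: b_0 = 5 − 0 − 4 = 1; torsion from ∂_1 factors > 1: none. So H_0 = Z.
H_1: b_1 = 6 − 4 − 0 = 2; torsion from ∂_2 factors > 1: none. So H_1 = Z^2.

H_0 = Z,  H_1 = Z^2.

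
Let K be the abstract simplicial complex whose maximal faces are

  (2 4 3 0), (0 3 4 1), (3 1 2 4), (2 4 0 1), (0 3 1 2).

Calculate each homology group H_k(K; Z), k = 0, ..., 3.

H_0 ≅ Z,  H_1 = 0,  H_2 = 0,  H_3 ≅ Z.

Order the vertices as 0 < 1 < 2 < 3 < 4. Listing each simplex with vertices in this order, K has dimension 3 with simplices:

  0-simplices (5): [0], [1], [2], [3], [4]
  1-simplices (10): [0,1], [0,2], [0,3], [0,4], [1,2], [1,3], [1,4], [2,3], [2,4], [3,4]
  2-simplices (10): [0,1,2], [0,1,3], [0,1,4], [0,2,3], [0,2,4], [0,3,4], [1,2,3], [1,2,4], [1,3,4], [2,3,4]
  3-simplices (5): [0,1,2,3], [0,1,2,4], [0,1,3,4], [0,2,3,4], [1,2,3,4]

giving chain groups C_0 ≅ Z^5, C_1 ≅ Z^10, C_2 ≅ Z^10, C_3 ≅ Z^5.

The boundary map ∂_1: C_1 → C_0 sends each edge [p,q] (with p < q) to q − p. For instance
  ∂[1,2] = [2] − [1].
As a 5×10 matrix over Z this has rank 4, with invariant factors (1,1,1,1).

∂_2: C_2 → C_1 maps a triangle to the signed sum of its edges. For instance
  ∂[0,3,4] = [3,4] − [0,4] + [0,3],
  ∂[0,1,2] = [1,2] − [0,2] + [0,1].
This gives a 10×10 integer matrix of rank 6; reducing to Smith normal form yields diagonal entries (1,1,1,1,1,1).

The boundary map ∂_3: C_3 → C_2 sends each 3-simplex σ to the alternating sum Σ_i (−1)^i (σ with its i-th vertex removed). For instance
  ∂[0,1,3,4] = [1,3,4] − [0,3,4] + [0,1,4] − [0,1,3],
  ∂[0,1,2,4] = [1,2,4] − [0,2,4] + [0,1,4] − [0,1,2].
The 10×5 boundary matrix has rank 4 and Smith normal form diag(1,1,1,1).

Reading off H_k = ker ∂_k / im ∂_{k+1}:

  H_0: rank C_0 − rank ∂_1 = 5 − 4 = 1, and the invariant factors of ∂_1 are all 1, so H_0 ≅ Z.
  H_1: rank ker ∂_1 − rank ∂_2 = (10 − 4) − 6 = 0, and the invariant factors of ∂_2 are all 1, so H_1 ≅ 0.
  H_2: rank ker ∂_2 − rank ∂_3 = (10 − 6) − 4 = 0, and the invariant factors of ∂_3 are all 1, so H_2 ≅ 0.
  H_3: rank ker ∂_3 − rank ∂_4 = (5 − 4) − 0 = 1, and there is no ∂_4, so H_3 ≅ Z.

As a check, the Euler characteristic is 5 − 10 + 10 − 5 = 0, which agrees with 1 − 0 + 0 − 1 = 0.
(K is a triangulation of the 3-sphere S^3.)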